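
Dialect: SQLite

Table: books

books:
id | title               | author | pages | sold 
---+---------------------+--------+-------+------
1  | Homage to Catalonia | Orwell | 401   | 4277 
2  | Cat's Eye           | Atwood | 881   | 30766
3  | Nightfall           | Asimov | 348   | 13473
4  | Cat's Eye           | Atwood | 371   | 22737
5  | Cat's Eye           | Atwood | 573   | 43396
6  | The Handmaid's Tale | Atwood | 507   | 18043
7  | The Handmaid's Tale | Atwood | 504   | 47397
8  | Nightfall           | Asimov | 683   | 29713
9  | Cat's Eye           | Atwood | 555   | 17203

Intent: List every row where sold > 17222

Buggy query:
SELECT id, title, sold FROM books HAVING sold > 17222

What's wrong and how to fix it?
Bug: HAVING filters the output of aggregation, but this query has no GROUP BY and no aggregate functions, so SQLite rejects it (HAVING clause on a non-aggregate query); the condition here is per row

Fix: Replace HAVING with WHERE since the condition applies to individual rows

Corrected query:
SELECT id, title, sold FROM books WHERE sold > 17222

Result:
id | title               | sold 
---+---------------------+------
2  | Cat's Eye           | 30766
4  | Cat's Eye           | 22737
5  | Cat's Eye           | 43396
6  | The Handmaid's Tale | 18043
7  | The Handmaid's Tale | 47397
8  | Nightfall           | 29713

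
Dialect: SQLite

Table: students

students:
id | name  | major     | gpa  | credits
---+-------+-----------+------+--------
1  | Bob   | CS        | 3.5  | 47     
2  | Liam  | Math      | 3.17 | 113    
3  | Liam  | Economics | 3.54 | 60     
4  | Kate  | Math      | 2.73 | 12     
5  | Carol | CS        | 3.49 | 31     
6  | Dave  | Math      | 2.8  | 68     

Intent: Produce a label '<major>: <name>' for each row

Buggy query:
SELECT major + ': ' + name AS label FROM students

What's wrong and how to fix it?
Bug: SQLite uses || for string concatenation; + coerces text to numbers (yielding 0)

Fix: Replace + with || to concatenate text

Corrected query:
SELECT major || ': ' || name AS label FROM students

Result:
label          
---------------
CS: Bob        
Math: Liam     
Economics: Liam
Math: Kate     
CS: Carol      
Math: Dave     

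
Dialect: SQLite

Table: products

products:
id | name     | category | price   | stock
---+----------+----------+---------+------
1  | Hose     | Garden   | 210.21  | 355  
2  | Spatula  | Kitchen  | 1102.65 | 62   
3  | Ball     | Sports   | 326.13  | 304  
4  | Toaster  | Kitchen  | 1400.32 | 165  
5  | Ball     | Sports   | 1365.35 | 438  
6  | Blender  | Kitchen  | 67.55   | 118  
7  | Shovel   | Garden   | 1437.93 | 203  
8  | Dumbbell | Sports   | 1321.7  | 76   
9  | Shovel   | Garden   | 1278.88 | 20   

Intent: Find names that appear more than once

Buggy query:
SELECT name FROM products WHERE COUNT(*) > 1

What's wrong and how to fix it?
Bug: WHERE can't reference COUNT(*); aggregates are computed after WHERE

Fix: GROUP BY name, then filter groups with HAVING COUNT(*) > 1

Corrected query:
SELECT name FROM products GROUP BY name HAVING COUNT(*) > 1

Result:
name  
------
Ball  
Shovel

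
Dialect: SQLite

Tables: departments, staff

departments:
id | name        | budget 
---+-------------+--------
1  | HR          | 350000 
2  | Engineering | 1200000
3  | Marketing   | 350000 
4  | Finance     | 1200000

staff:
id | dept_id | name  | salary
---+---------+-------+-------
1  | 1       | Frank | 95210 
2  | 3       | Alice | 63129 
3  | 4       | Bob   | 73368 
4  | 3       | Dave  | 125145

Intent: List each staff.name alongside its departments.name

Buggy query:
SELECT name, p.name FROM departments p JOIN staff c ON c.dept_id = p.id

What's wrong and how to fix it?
Bug: 'name' exists in both joined tables, so the database can't tell which one is meant

Fix: Prefix ambiguous columns with the table alias

Corrected query:
SELECT c.name, p.name FROM departments p JOIN staff c ON c.dept_id = p.id

Result:
name  | name     
------+----------
Frank | HR       
Alice | Marketing
Bob   | Finance  
Dave  | Marketing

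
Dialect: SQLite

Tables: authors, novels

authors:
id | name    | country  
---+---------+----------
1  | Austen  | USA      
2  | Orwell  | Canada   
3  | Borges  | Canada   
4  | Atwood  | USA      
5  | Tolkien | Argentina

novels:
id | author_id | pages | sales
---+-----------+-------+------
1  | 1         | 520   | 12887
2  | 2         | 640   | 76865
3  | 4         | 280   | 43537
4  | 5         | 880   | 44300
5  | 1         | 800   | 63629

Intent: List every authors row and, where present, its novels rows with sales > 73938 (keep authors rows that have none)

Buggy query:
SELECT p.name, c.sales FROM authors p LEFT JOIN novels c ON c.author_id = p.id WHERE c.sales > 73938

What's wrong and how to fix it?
Bug: Filtering c.sales in WHERE discards the NULL rows produced by LEFT JOIN, turning it into an inner join

Fix: Move the right-table condition into the ON clause so unmatched parents are kept

Corrected query:
SELECT p.name, c.sales FROM authors p LEFT JOIN novels c ON c.author_id = p.id AND c.sales > 73938

Result:
name    | sales
--------+------
Austen  | NULL 
Orwell  | 76865
Borges  | NULL 
Atwood  | NULL 
Tolkien | NULL 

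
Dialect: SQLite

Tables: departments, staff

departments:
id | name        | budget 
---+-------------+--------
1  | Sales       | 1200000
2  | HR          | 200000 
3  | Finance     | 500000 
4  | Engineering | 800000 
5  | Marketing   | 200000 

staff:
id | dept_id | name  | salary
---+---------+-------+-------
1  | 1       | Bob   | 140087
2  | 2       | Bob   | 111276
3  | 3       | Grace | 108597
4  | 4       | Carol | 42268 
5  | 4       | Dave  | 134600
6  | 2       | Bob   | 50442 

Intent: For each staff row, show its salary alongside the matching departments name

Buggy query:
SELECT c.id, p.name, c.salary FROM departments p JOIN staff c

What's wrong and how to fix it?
Bug: Missing join condition: each staff row is matched to all departments rows instead of just its own

Fix: Add ON c.dept_id = p.id to the JOIN

Corrected query:
SELECT c.id, p.name, c.salary FROM departments p JOIN staff c ON c.dept_id = p.id

Result:
id | name        | salary
---+-------------+-------
1  | Sales       | 140087
2  | HR          | 111276
3  | Finance     | 108597
4  | Engineering | 42268 
5  | Engineering | 134600
6  | HR          | 50442 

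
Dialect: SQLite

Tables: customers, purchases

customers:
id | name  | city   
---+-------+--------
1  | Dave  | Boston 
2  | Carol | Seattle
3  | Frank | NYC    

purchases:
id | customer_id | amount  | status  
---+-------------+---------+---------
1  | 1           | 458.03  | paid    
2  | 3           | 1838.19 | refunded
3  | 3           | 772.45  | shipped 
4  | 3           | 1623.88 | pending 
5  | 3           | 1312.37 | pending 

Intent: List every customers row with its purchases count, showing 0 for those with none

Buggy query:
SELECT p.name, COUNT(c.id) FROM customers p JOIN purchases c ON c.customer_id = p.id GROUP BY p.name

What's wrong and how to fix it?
Bug: INNER JOIN drops customers rows that have no matching purchases rows

Fix: Switch to LEFT JOIN to retain unmatched parent rows

Corrected query:
SELECT p.name, COUNT(c.id) FROM customers p LEFT JOIN purchases c ON c.customer_id = p.id GROUP BY p.name

Result:
name  | COUNT(c.id)
------+------------
Carol | 0          
Dave  | 1          
Frank | 4          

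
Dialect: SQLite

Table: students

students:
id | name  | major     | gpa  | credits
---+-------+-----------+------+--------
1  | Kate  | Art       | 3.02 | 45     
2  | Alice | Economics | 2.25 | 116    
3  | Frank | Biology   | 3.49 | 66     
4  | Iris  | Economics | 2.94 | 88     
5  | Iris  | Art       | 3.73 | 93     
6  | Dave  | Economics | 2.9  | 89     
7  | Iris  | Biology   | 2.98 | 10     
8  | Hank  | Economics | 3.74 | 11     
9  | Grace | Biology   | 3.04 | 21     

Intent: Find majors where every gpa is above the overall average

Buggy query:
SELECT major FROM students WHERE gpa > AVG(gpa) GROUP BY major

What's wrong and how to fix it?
Bug: AVG() is an aggregate; it can't sit directly in WHERE

Fix: Compute the overall average in a scalar subquery and compare each group's MIN against it in HAVING

Corrected query:
SELECT major FROM students GROUP BY major HAVING MIN(gpa) > (SELECT AVG(gpa) FROM students)

Result:
(no rows)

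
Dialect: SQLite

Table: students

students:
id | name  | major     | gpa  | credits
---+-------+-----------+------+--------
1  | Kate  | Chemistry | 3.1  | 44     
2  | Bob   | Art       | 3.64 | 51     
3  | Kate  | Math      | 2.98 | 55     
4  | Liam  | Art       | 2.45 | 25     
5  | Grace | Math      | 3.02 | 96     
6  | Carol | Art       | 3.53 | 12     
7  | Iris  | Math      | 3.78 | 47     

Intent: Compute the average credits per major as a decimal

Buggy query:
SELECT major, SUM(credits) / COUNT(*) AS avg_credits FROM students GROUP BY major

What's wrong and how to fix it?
Bug: SUM(credits) and COUNT(*) are both integers; the division truncates the fractional part

Fix: Cast one side to REAL so the division keeps the fractional part

Corrected query:
SELECT major, SUM(credits) * 1.0 / COUNT(*) AS avg_credits FROM students GROUP BY major

Result:
major     | avg_credits
----------+------------
Art       | 29.333333  
Chemistry | 44         
Math      | 66         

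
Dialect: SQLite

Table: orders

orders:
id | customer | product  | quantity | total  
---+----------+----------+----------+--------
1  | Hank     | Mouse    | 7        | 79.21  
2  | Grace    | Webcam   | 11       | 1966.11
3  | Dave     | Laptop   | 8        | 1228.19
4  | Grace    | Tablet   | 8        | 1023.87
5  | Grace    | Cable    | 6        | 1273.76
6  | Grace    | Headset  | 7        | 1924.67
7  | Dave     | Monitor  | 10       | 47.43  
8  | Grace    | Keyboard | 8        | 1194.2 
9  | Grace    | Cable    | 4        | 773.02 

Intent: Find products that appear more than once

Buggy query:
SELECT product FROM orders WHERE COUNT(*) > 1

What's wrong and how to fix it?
Bug: WHERE can't reference COUNT(*); aggregates are computed after WHERE

Fix: GROUP BY product, then filter groups with HAVING COUNT(*) > 1

Corrected query:
SELECT product FROM orders GROUP BY product HAVING COUNT(*) > 1

Result:
product
-------
Cable  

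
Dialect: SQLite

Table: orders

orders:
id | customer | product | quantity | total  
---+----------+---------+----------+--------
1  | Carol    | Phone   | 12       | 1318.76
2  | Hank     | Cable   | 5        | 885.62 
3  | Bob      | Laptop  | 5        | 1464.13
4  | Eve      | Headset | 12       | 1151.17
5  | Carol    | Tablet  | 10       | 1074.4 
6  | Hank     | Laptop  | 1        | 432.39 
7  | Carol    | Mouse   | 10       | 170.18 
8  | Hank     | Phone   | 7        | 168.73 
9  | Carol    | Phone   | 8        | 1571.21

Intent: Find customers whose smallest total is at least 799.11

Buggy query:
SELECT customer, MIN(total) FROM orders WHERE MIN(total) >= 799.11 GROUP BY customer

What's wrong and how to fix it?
Bug: Aggregates like MIN are computed per group after WHERE runs

Fix: Use HAVING for the per-group MIN condition

Corrected query:
SELECT customer, MIN(total) FROM orders GROUP BY customer HAVING MIN(total) >= 799.11

Result:
customer | MIN(total)
---------+-----------
Bob      | 1464.13   
Eve      | 1151.17   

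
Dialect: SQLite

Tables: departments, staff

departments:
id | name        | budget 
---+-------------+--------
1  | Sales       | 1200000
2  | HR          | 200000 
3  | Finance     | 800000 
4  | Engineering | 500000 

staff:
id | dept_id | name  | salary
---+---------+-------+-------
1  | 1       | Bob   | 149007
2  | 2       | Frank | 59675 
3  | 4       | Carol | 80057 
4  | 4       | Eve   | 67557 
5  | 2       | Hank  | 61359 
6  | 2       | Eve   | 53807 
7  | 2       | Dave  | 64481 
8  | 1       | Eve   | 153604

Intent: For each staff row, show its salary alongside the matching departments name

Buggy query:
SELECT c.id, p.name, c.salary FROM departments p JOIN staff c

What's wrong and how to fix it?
Bug: Missing join condition: each staff row is matched to all departments rows instead of just its own

Fix: Specify the join condition linking the foreign key to the parent id

Corrected query:
SELECT c.id, p.name, c.salary FROM departments p JOIN staff c ON c.dept_id = p.id

Result:
id | name        | salary
---+-------------+-------
1  | Sales       | 149007
2  | HR          | 59675 
3  | Engineering | 80057 
4  | Engineering | 67557 
5  | HR          | 61359 
6  | HR          | 53807 
7  | HR          | 64481 
8  | Sales       | 153604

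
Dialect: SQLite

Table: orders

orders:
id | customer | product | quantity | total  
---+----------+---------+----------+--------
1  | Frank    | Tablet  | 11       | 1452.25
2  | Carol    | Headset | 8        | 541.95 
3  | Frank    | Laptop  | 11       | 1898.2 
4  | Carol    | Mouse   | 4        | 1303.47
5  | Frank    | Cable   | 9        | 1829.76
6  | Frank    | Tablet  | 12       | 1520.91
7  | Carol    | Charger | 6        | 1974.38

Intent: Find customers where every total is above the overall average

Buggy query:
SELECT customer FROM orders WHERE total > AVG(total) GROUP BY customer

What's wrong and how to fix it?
Bug: AVG() is an aggregate; it can't sit directly in WHERE

Fix: Use a subquery for AVG and a HAVING MIN(...) filter so the condition holds for every row in the group

Corrected query:
SELECT customer FROM orders GROUP BY customer HAVING MIN(total) > (SELECT AVG(total) FROM orders)

Result:
(no rows)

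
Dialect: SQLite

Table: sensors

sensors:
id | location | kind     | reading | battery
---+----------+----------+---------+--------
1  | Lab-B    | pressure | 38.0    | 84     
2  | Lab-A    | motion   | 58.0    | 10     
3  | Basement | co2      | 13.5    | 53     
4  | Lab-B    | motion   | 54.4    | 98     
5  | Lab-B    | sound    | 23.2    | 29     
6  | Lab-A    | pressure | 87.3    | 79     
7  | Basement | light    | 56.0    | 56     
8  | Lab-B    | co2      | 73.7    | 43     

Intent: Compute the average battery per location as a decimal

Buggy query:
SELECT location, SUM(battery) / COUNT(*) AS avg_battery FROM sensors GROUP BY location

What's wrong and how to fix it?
Bug: Both operands are integers, so '/' performs integer division and truncates

Fix: Cast one side to REAL so the division keeps the fractional part

Corrected query:
SELECT location, SUM(battery) * 1.0 / COUNT(*) AS avg_battery FROM sensors GROUP BY location

Result:
location | avg_battery
---------+------------
Basement | 54.5       
Lab-A    | 44.5       
Lab-B    | 63.5       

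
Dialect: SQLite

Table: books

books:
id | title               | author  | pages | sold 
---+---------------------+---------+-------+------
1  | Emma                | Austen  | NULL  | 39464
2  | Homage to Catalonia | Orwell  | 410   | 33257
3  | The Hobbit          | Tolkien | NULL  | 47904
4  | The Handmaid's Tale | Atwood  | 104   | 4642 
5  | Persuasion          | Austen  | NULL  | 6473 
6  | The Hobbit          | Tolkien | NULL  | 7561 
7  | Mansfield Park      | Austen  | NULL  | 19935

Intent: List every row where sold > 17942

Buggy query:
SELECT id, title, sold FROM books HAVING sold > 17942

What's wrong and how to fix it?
Bug: This is a non-aggregate query (no GROUP BY, no aggregates), so in SQLite the HAVING clause is invalid here; a row-level condition belongs in WHERE

Fix: Replace HAVING with WHERE since the condition applies to individual rows

Corrected query:
SELECT id, title, sold FROM books WHERE sold > 17942

Result:
id | title               | sold 
---+---------------------+------
1  | Emma                | 39464
2  | Homage to Catalonia | 33257
3  | The Hobbit          | 47904
7  | Mansfield Park      | 19935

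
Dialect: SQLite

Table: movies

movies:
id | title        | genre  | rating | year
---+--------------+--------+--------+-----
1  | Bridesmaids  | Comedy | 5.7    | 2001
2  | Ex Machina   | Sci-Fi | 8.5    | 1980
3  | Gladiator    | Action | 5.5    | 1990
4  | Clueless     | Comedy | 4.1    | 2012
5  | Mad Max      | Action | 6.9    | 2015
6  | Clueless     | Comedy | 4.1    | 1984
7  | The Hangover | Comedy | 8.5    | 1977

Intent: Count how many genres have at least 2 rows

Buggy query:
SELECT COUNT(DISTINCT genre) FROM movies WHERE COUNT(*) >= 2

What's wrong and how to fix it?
Bug: COUNT(*) cannot appear in WHERE; the per-group count doesn't exist yet

Fix: Use a subquery that GROUPs and filters with HAVING, then count its rows

Corrected query:
SELECT COUNT(*) FROM (SELECT genre FROM movies GROUP BY genre HAVING COUNT(*) >= 2)

Result:
COUNT(*)
--------
2       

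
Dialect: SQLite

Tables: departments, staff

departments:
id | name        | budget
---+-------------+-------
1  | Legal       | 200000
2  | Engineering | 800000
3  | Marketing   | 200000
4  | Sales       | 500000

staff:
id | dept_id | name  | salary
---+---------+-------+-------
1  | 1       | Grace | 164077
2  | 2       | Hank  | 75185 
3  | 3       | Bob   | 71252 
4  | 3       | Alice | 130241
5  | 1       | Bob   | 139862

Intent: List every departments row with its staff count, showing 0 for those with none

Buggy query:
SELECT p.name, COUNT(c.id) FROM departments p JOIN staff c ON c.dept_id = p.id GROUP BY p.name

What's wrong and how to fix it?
Bug: An inner join excludes parents with zero children

Fix: Switch to LEFT JOIN to retain unmatched parent rows

Corrected query:
SELECT p.name, COUNT(c.id) FROM departments p LEFT JOIN staff c ON c.dept_id = p.id GROUP BY p.name

Result:
name        | COUNT(c.id)
------------+------------
Engineering | 1          
Legal       | 2          
Marketing   | 2          
Sales       | 0          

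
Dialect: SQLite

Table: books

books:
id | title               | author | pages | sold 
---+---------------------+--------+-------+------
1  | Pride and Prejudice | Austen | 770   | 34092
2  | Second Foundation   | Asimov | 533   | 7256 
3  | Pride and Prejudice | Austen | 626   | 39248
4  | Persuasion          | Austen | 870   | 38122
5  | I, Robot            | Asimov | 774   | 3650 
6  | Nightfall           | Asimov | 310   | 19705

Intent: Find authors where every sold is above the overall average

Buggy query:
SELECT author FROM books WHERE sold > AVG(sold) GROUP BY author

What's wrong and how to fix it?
Bug: AVG() is an aggregate; it can't sit directly in WHERE

Fix: Compute the overall average in a scalar subquery and compare each group's MIN against it in HAVING

Corrected query:
SELECT author FROM books GROUP BY author HAVING MIN(sold) > (SELECT AVG(sold) FROM books)

Result:
author
------
Austen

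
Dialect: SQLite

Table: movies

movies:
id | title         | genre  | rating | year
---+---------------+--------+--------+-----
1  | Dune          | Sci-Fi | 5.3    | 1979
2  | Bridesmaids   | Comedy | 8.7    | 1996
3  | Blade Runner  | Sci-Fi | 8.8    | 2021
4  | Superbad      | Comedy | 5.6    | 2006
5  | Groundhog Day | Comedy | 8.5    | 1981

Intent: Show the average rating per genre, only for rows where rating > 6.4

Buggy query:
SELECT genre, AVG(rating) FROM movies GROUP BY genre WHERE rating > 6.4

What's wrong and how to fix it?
Bug: Row-level WHERE must come before GROUP BY in the clause order

Fix: Move the WHERE clause before GROUP BY

Corrected query:
SELECT genre, AVG(rating) FROM movies WHERE rating > 6.4 GROUP BY genre

Result:
genre  | AVG(rating)
-------+------------
Comedy | 8.6        
Sci-Fi | 8.8        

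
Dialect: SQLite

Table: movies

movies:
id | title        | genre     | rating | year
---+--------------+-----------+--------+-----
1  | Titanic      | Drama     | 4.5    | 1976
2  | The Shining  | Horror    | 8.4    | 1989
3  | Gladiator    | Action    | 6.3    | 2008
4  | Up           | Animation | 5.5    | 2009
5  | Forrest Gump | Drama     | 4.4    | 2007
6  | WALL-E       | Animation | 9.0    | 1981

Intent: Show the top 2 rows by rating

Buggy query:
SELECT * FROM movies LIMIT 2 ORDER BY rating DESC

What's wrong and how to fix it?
Bug: ORDER BY cannot follow LIMIT; LIMIT is the final clause

Fix: Swap the clauses: ORDER BY first, then LIMIT

Corrected query:
SELECT * FROM movies ORDER BY rating DESC LIMIT 2

Result:
id | title       | genre     | rating | year
---+-------------+-----------+--------+-----
6  | WALL-E      | Animation | 9      | 1981
2  | The Shining | Horror    | 8.4    | 1989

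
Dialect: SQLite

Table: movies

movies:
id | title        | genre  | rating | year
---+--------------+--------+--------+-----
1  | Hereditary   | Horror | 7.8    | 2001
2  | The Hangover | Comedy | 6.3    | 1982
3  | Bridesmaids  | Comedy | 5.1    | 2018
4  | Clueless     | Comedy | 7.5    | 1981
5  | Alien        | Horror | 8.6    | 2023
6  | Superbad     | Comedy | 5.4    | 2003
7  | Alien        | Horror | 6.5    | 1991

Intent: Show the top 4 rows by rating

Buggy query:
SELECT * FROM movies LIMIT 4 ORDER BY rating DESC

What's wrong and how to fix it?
Bug: LIMIT must come after ORDER BY

Fix: Sort with ORDER BY, then apply LIMIT

Corrected query:
SELECT * FROM movies ORDER BY rating DESC LIMIT 4

Result:
id | title      | genre  | rating | year
---+------------+--------+--------+-----
5  | Alien      | Horror | 8.6    | 2023
1  | Hereditary | Horror | 7.8    | 2001
4  | Clueless   | Comedy | 7.5    | 1981
7  | Alien      | Horror | 6.5    | 1991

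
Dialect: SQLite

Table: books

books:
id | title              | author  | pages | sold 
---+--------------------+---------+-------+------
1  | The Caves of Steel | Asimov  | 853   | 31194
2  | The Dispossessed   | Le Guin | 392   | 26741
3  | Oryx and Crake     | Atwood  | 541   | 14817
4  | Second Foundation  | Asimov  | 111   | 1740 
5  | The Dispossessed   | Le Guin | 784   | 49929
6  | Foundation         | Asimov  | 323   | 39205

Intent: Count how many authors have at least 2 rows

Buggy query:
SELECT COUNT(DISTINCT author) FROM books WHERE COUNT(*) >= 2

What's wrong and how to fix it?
Bug: WHERE filters individual rows, not groups, so a group-level COUNT is invalid there

Fix: Use a subquery that GROUPs and filters with HAVING, then count its rows

Corrected query:
SELECT COUNT(*) FROM (SELECT author FROM books GROUP BY author HAVING COUNT(*) >= 2)

Result:
COUNT(*)
--------
2       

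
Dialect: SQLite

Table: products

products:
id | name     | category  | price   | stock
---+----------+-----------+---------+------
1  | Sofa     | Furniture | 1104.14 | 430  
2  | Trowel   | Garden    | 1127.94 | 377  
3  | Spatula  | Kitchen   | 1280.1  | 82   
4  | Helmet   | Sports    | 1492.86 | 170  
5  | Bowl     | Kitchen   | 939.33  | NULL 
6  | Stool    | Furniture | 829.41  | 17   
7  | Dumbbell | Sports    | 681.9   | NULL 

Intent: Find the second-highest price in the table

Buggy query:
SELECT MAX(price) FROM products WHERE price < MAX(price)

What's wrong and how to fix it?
Bug: MAX(price) on the right of the comparison is an aggregate-in-WHERE error

Fix: Compute the overall MAX in a subquery, then take MAX of rows below it

Corrected query:
SELECT MAX(price) FROM products WHERE price < (SELECT MAX(price) FROM products)

Result:
MAX(price)
----------
1280.1    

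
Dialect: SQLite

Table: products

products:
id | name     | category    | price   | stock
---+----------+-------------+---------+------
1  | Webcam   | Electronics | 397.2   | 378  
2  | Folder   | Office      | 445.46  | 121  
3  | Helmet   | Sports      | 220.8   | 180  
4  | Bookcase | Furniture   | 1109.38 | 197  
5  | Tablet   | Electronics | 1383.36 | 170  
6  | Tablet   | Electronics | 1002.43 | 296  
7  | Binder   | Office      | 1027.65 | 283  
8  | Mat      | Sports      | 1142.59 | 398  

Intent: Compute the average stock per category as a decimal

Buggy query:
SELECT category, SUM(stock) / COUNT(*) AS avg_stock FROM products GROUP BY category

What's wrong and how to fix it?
Bug: Both operands are integers, so '/' performs integer division and truncates

Fix: Cast one side to REAL so the division keeps the fractional part

Corrected query:
SELECT category, SUM(stock) * 1.0 / COUNT(*) AS avg_stock FROM products GROUP BY category

Result:
category    | avg_stock 
------------+-----------
Electronics | 281.333333
Furniture   | 197       
Office      | 202       
Sports      | 289       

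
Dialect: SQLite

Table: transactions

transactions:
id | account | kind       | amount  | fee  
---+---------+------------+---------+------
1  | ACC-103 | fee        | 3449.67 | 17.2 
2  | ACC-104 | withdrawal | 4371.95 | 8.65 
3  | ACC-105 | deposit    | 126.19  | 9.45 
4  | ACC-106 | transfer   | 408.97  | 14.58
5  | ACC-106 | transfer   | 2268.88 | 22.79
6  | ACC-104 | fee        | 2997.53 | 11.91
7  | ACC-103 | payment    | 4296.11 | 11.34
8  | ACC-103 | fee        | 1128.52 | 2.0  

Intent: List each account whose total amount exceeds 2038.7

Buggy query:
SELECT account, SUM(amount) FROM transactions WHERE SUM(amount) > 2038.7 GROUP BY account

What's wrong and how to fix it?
Bug: Aggregate functions cannot appear in a WHERE clause

Fix: Move the aggregate condition to a HAVING clause

Corrected query:
SELECT account, SUM(amount) FROM transactions GROUP BY account HAVING SUM(amount) > 2038.7

Result:
account | SUM(amount)
--------+------------
ACC-103 | 8874.3     
ACC-104 | 7369.48    
ACC-106 | 2677.85    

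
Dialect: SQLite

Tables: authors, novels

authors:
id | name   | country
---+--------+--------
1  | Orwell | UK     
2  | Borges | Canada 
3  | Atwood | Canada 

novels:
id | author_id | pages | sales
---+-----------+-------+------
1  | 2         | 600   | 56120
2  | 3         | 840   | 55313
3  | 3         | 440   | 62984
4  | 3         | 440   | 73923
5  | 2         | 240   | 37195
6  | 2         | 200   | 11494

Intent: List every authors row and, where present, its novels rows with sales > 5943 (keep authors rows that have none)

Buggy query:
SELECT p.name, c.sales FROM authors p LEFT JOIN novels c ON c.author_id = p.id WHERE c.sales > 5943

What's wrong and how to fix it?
Bug: A WHERE condition on the right-hand table after LEFT JOIN drops unmatched parents

Fix: Move the right-table condition into the ON clause so unmatched parents are kept

Corrected query:
SELECT p.name, c.sales FROM authors p LEFT JOIN novels c ON c.author_id = p.id AND c.sales > 5943

Result:
name   | sales
-------+------
Orwell | NULL 
Borges | 11494
Borges | 37195
Borges | 56120
Atwood | 55313
Atwood | 62984
Atwood | 73923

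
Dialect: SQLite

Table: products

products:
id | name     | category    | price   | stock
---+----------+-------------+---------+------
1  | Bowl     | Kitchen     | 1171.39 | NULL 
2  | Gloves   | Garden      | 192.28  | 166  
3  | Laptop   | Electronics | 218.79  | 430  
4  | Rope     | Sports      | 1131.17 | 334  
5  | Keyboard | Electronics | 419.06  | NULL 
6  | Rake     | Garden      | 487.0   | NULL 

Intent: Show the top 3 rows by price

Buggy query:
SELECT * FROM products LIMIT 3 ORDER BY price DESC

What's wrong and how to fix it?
Bug: LIMIT must come after ORDER BY

Fix: Swap the clauses: ORDER BY first, then LIMIT

Corrected query:
SELECT * FROM products ORDER BY price DESC LIMIT 3

Result:
id | name | category | price   | stock
---+------+----------+---------+------
1  | Bowl | Kitchen  | 1171.39 | NULL 
4  | Rope | Sports   | 1131.17 | 334  
6  | Rake | Garden   | 487     | NULL 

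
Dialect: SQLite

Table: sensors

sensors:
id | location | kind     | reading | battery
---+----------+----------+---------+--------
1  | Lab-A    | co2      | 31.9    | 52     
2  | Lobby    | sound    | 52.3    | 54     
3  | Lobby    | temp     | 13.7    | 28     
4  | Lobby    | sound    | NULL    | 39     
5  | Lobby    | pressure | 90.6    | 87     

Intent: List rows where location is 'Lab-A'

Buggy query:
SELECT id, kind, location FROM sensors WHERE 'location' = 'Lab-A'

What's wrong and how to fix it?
Bug: 'location' in single quotes is a string literal, not the column; the comparison is literal-vs-literal and never true

Fix: Reference the column as location without single quotes

Corrected query:
SELECT id, kind, location FROM sensors WHERE location = 'Lab-A'

Result:
id | kind | location
---+------+---------
1  | co2  | Lab-A   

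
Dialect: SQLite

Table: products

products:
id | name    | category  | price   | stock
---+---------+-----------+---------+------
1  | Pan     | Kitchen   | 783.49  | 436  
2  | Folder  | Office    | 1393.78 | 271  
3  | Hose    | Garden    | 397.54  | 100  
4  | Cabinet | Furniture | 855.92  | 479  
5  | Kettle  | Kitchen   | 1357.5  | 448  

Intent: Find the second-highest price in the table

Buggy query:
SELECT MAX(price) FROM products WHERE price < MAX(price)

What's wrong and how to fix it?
Bug: MAX(price) on the right of the comparison is an aggregate-in-WHERE error

Fix: Put the inner MAX in a scalar subquery

Corrected query:
SELECT MAX(price) FROM products WHERE price < (SELECT MAX(price) FROM products)

Result:
MAX(price)
----------
1357.5    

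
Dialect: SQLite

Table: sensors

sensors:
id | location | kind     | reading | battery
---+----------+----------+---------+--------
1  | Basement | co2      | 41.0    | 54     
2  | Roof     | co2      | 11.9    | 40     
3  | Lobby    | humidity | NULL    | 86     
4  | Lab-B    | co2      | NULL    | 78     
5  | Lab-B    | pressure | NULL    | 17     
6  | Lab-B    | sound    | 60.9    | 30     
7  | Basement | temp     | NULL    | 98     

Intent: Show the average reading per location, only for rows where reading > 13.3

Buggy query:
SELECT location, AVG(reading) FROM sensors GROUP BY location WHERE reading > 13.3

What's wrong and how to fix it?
Bug: Row-level WHERE must come before GROUP BY in the clause order

Fix: Place WHERE between FROM and GROUP BY

Corrected query:
SELECT location, AVG(reading) FROM sensors WHERE reading > 13.3 GROUP BY location

Result:
location | AVG(reading)
---------+-------------
Basement | 41          
Lab-B    | 60.9        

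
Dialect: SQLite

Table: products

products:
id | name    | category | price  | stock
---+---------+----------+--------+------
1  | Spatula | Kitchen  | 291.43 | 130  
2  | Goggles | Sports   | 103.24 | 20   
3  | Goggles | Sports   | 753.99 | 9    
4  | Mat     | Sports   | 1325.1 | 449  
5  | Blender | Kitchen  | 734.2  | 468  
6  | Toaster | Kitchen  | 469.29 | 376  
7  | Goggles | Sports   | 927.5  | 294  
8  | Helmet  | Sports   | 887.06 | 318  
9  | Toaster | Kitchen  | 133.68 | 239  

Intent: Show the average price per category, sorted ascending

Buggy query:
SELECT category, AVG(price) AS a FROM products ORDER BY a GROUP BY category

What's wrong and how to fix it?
Bug: ORDER BY appears before GROUP BY; SQL clause order requires GROUP BY first

Fix: Reorder: SELECT … FROM … GROUP BY … ORDER BY …

Corrected query:
SELECT category, AVG(price) AS a FROM products GROUP BY category ORDER BY a

Result:
category | a      
---------+--------
Kitchen  | 407.15 
Sports   | 799.378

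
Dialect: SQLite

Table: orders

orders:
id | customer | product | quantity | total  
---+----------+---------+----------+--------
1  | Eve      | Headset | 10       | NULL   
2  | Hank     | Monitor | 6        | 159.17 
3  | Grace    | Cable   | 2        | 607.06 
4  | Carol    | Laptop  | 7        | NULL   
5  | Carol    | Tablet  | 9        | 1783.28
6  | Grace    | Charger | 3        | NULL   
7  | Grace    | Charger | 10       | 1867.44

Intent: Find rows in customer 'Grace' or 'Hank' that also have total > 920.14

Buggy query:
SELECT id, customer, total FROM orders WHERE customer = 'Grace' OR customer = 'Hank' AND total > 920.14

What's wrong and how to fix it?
Bug: AND binds tighter than OR, so this parses as customer = 'Grace' OR (customer = 'Hank' AND total > 920.14)

Fix: Add parentheses around the OR so the AND applies to both alternatives

Corrected query:
SELECT id, customer, total FROM orders WHERE (customer = 'Grace' OR customer = 'Hank') AND total > 920.14

Result:
id | customer | total  
---+----------+--------
7  | Grace    | 1867.44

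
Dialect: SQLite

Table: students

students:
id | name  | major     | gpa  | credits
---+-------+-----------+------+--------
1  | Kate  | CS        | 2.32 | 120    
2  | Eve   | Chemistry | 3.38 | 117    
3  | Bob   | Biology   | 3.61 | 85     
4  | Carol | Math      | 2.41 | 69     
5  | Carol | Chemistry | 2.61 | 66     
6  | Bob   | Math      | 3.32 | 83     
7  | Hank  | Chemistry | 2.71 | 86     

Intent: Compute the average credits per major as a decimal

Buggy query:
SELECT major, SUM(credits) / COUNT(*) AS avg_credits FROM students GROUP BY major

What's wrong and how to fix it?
Bug: Both operands are integers, so '/' performs integer division and truncates

Fix: Cast one side to REAL so the division keeps the fractional part

Corrected query:
SELECT major, SUM(credits) * 1.0 / COUNT(*) AS avg_credits FROM students GROUP BY major

Result:
major     | avg_credits
----------+------------
Biology   | 85         
CS        | 120        
Chemistry | 89.666667  
Math      | 76         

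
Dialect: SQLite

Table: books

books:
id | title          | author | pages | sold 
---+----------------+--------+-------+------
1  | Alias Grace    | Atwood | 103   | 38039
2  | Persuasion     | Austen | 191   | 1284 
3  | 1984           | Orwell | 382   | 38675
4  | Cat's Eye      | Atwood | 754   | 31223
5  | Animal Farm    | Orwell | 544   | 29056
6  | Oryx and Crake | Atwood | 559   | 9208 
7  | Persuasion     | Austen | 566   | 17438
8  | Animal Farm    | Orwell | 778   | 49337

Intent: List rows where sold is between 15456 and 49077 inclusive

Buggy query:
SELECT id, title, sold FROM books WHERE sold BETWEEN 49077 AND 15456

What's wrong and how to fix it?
Bug: BETWEEN expects the lower bound first; with 49077 AND 15456 the range is empty

Fix: Write BETWEEN 15456 AND 49077

Corrected query:
SELECT id, title, sold FROM books WHERE sold BETWEEN 15456 AND 49077

Result:
id | title       | sold 
---+-------------+------
1  | Alias Grace | 38039
3  | 1984        | 38675
4  | Cat's Eye   | 31223
5  | Animal Farm | 29056
7  | Persuasion  | 17438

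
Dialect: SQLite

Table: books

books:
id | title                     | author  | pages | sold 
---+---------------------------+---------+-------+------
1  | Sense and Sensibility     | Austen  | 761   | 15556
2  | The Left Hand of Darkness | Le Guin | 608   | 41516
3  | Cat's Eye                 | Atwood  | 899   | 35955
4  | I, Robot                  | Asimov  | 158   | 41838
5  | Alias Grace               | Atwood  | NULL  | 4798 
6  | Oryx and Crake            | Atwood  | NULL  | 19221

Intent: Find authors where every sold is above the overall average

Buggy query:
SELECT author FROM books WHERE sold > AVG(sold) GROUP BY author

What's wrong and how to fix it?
Bug: WHERE evaluates per row before aggregation, so AVG() is unavailable

Fix: Compute the overall average in a scalar subquery and compare each group's MIN against it in HAVING

Corrected query:
SELECT author FROM books GROUP BY author HAVING MIN(sold) > (SELECT AVG(sold) FROM books)

Result:
author 
-------
Asimov 
Le Guin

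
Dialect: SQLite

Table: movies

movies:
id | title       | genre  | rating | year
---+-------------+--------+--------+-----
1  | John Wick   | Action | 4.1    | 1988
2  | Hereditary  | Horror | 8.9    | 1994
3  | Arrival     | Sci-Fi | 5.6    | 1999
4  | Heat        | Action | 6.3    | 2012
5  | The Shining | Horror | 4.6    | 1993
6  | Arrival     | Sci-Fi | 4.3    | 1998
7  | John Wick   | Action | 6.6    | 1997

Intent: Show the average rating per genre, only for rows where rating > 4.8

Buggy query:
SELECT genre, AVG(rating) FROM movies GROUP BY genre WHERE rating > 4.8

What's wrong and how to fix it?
Bug: Row-level WHERE must come before GROUP BY in the clause order

Fix: Place WHERE between FROM and GROUP BY

Corrected query:
SELECT genre, AVG(rating) FROM movies WHERE rating > 4.8 GROUP BY genre

Result:
genre  | AVG(rating)
-------+------------
Action | 6.45       
Horror | 8.9        
Sci-Fi | 5.6        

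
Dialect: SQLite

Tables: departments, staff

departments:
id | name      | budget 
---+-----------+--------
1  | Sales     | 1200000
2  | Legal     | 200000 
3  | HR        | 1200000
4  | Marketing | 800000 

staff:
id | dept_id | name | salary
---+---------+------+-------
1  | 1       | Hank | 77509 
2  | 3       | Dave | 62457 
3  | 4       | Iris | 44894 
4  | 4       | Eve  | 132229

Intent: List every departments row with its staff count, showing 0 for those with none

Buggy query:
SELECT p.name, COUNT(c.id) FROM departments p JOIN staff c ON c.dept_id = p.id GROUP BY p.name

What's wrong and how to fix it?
Bug: An inner join excludes parents with zero children

Fix: Switch to LEFT JOIN to retain unmatched parent rows

Corrected query:
SELECT p.name, COUNT(c.id) FROM departments p LEFT JOIN staff c ON c.dept_id = p.id GROUP BY p.name

Result:
name      | COUNT(c.id)
----------+------------
HR        | 1          
Legal     | 0          
Marketing | 2          
Sales     | 1          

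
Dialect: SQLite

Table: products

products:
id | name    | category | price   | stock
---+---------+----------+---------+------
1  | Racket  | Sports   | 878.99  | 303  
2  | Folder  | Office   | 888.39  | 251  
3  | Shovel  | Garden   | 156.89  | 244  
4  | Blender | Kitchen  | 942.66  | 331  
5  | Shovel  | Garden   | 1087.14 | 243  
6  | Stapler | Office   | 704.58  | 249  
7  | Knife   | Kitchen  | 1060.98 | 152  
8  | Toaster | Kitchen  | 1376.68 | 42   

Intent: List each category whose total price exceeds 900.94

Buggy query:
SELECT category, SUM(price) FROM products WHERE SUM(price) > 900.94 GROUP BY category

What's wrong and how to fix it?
Bug: SUM(price) is an aggregate, but WHERE filters rows before aggregation

Fix: Move the aggregate condition to a HAVING clause

Corrected query:
SELECT category, SUM(price) FROM products GROUP BY category HAVING SUM(price) > 900.94

Result:
category | SUM(price)
---------+-----------
Garden   | 1244.03   
Kitchen  | 3380.32   
Office   | 1592.97   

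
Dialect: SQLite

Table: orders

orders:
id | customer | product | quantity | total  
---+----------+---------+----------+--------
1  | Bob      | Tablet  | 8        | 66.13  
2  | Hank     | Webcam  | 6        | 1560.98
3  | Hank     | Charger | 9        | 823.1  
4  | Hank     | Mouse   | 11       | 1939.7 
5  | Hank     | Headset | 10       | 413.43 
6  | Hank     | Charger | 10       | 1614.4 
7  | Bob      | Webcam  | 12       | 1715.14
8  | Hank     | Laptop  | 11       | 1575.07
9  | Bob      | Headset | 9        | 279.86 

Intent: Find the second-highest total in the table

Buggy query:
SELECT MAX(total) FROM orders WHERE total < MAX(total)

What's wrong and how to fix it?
Bug: The inner MAX is an aggregate inside WHERE, which is not allowed

Fix: Put the inner MAX in a scalar subquery

Corrected query:
SELECT MAX(total) FROM orders WHERE total < (SELECT MAX(total) FROM orders)

Result:
MAX(total)
----------
1715.14   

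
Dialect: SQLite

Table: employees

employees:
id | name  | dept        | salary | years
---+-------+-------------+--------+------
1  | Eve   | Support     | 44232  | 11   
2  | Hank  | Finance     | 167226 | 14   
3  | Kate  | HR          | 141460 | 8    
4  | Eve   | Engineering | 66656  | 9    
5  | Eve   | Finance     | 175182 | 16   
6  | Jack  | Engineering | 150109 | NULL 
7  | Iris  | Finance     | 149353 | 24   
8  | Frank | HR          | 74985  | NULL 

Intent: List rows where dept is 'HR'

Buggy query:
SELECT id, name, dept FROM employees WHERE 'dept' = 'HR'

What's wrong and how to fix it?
Bug: 'dept' in single quotes is a string literal, not the column; the comparison is literal-vs-literal and never true

Fix: Reference the column as dept without single quotes

Corrected query:
SELECT id, name, dept FROM employees WHERE dept = 'HR'

Result:
id | name  | dept
---+-------+-----
3  | Kate  | HR  
8  | Frank | HR  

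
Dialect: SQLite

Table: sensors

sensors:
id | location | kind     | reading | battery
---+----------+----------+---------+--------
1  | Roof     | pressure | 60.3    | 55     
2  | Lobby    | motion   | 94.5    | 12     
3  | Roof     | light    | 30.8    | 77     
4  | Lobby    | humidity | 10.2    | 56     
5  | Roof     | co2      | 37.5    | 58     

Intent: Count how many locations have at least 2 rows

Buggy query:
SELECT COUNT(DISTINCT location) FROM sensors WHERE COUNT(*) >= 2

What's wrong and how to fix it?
Bug: WHERE filters individual rows, not groups, so a group-level COUNT is invalid there

Fix: Use a subquery that GROUPs and filters with HAVING, then count its rows

Corrected query:
SELECT COUNT(*) FROM (SELECT location FROM sensors GROUP BY location HAVING COUNT(*) >= 2)

Result:
COUNT(*)
--------
2       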